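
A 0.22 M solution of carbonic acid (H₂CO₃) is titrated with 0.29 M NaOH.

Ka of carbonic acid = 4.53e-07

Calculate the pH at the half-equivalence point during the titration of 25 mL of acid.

At half-equivalence [HA] = [A⁻], so Henderson-Hasselbalch gives pH = pKa = -log(4.53e-07) = 6.34.

pH = pKa = 6.34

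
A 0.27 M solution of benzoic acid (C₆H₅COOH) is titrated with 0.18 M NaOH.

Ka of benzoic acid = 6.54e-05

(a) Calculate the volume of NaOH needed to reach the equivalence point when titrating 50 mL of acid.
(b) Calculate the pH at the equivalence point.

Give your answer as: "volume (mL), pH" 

moles acid = 0.27 × 50/1000 = 0.0135 mol; V_base = moles/0.18 × 1000 = 75.0 mL. At equivalence only the conjugate base is present: [A⁻] = 0.0135/0.125 = 1.0800e-01 M. Kb = Kw/Ka = 1.53e-10; [OH⁻] = √(Kb × [A⁻]) = 4.0637e-06; pOH = 5.39; pH = 14 - pOH = 8.61.

V = 75.0 mL, pH = 8.61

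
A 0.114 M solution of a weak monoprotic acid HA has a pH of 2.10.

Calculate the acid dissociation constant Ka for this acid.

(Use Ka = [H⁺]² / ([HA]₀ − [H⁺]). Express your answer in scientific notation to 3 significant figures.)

[H⁺] = 10^(−pH) = 10^(−2.10) = 7.943e-03 M. For HA ⇌ H⁺ + A⁻, Ka = [H⁺][A⁻]/[HA] = [H⁺]² / ([HA]₀ − [H⁺]) = (7.943e-03)² / (0.114 − 7.943e-03) = 5.95e-04.

K_a = 5.95e-04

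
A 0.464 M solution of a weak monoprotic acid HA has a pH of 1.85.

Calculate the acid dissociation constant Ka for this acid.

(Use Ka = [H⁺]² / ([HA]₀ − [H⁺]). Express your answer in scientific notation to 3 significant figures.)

[H⁺] = 10^(−pH) = 10^(−1.85) = 1.413e-02 M. For HA ⇌ H⁺ + A⁻, Ka = [H⁺][A⁻]/[HA] = [H⁺]² / ([HA]₀ − [H⁺]) = (1.413e-02)² / (0.464 − 1.413e-02) = 4.44e-04.

K_a = 4.44e-04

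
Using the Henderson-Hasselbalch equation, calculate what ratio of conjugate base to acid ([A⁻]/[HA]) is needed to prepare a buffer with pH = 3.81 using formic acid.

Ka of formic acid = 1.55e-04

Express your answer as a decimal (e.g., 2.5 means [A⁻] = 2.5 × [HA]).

pKa = -log(1.55e-04) = 3.8097. pH = pKa + log([A⁻]/[HA]), so log([A⁻]/[HA]) = pH − pKa = 3.81 − 3.8097 = 0.0003. [A⁻]/[HA] = 10^(0.0003) = 1.00

[A⁻]/[HA] = 1.00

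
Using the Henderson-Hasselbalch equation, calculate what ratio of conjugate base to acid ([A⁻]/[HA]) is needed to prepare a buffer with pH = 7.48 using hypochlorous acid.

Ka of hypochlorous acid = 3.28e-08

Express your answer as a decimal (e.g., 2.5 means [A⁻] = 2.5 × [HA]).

pKa = -log(3.28e-08) = 7.4841. pH = pKa + log([A⁻]/[HA]), so log([A⁻]/[HA]) = pH − pKa = 7.48 − 7.4841 = -0.0041. [A⁻]/[HA] = 10^(-0.0041) = 0.991

[A⁻]/[HA] = 0.991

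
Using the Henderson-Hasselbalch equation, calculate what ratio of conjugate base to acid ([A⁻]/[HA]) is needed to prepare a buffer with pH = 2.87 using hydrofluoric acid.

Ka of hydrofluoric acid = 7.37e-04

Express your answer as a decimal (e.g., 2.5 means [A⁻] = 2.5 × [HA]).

pKa = -log(7.37e-04) = 3.1325. pH = pKa + log([A⁻]/[HA]), so log([A⁻]/[HA]) = pH − pKa = 2.87 − 3.1325 = -0.2625. [A⁻]/[HA] = 10^(-0.2625) = 0.546

[A⁻]/[HA] = 0.546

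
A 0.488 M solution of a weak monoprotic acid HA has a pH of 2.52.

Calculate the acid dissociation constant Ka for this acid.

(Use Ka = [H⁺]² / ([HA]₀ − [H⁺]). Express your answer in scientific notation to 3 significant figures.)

[H⁺] = 10^(−pH) = 10^(−2.52) = 3.020e-03 M. For HA ⇌ H⁺ + A⁻, Ka = [H⁺][A⁻]/[HA] = [H⁺]² / ([HA]₀ − [H⁺]) = (3.020e-03)² / (0.488 − 3.020e-03) = 1.88e-05.

K_a = 1.88e-05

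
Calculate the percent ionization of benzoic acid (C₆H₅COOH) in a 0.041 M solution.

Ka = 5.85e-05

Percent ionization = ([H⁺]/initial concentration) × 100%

Using Ka equilibrium: x² + Ka×x - Ka×C = 0. Solving: [H⁺] = 1.5197e-03. Percent = (1.5197e-03/0.041) × 100

Percent ionization = 3.71%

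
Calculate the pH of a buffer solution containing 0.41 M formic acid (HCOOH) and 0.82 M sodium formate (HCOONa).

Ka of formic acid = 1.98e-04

pKa = -log(1.98e-04) = 3.70. pH = pKa + log([A⁻]/[HA]) = 3.70 + log(0.82/0.41)

pH = 4.00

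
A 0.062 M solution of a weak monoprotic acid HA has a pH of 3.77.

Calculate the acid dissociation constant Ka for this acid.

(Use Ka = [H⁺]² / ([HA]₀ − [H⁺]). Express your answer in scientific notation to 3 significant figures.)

[H⁺] = 10^(−pH) = 10^(−3.77) = 1.698e-04 M. For HA ⇌ H⁺ + A⁻, Ka = [H⁺][A⁻]/[HA] = [H⁺]² / ([HA]₀ − [H⁺]) = (1.698e-04)² / (0.062 − 1.698e-04) = 4.66e-07.

K_a = 4.66e-07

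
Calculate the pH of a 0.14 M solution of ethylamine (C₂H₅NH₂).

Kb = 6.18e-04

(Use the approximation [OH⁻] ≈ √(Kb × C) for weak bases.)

[OH⁻] = √(Kb × C) = √(6.18e-04 × 0.14) = 9.3016e-03. pOH = 2.03, pH = 14 - pOH

pH = 11.97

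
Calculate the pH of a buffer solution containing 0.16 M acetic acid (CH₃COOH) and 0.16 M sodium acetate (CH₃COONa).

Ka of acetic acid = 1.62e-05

pKa = -log(1.62e-05) = 4.79. pH = pKa + log([A⁻]/[HA]) = 4.79 + log(0.16/0.16)

pH = 4.79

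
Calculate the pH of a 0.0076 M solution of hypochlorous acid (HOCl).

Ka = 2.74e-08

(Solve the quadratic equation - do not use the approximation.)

x² + Ka×x - Ka×C = 0. Using quadratic formula: [H⁺] = 1.4417e-05

pH = 4.84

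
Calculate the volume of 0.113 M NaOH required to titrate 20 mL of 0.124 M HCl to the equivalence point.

At equivalence: moles acid = moles base. moles HCl = 0.124 × 20/1000 = 0.00248 mol. V_base = moles / 0.113 × 1000 = 21.9 mL.

V_{base} = 21.9 mL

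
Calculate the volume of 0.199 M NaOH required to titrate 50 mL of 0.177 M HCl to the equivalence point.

At equivalence: moles acid = moles base. moles HCl = 0.177 × 50/1000 = 0.00885 mol. V_base = moles / 0.199 × 1000 = 44.5 mL.

V_{base} = 44.5 mL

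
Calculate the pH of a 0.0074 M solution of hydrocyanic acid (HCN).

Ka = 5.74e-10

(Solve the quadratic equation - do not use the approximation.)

x² + Ka×x - Ka×C = 0. Using quadratic formula: [H⁺] = 2.0607e-06

pH = 5.69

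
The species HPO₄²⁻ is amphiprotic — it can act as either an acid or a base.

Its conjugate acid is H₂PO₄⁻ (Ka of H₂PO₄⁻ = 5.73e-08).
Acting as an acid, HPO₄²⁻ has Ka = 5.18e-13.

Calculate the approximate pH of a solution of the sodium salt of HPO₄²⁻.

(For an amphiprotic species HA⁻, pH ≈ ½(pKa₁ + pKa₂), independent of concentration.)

pKa₁ = -log(5.73e-08) = 7.24; pKa₂ = -log(5.18e-13) = 12.29. For an amphiprotic species, pH ≈ ½(pKa₁ + pKa₂) = ½(7.24 + 12.29) = 9.76.

pH = 9.76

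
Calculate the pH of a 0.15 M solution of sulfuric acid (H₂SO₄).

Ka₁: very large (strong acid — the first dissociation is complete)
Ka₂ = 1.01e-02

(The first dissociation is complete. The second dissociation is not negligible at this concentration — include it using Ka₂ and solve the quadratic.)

First dissociation is complete: [H⁺]₀ = [HSO₄⁻]₀ = C = 0.15 M. Second dissociation HSO₄⁻ ⇌ H⁺ + SO₄²⁻: let x = [SO₄²⁻]. Ka₂ = (C + x)·x / (C − x) = 1.01e-02 → x² + (C + Ka₂)·x − Ka₂·C = 0 → x² + 0.16010·x − 1.515e-03 = 0. x = (−0.16010 + √(0.16010² + 4 × 1.515e-03)) / 2 = 8.9612e-03 M. [H⁺] = C + x = 0.15 + 8.9612e-03 = 1.5896e-01 M. pH = -log(1.5896e-01) = 0.80.

pH = 0.80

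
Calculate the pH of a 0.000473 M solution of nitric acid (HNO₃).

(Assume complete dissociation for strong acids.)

[H⁺] = 0.000473 M for strong acid. pH = -log[H⁺] = -log(0.000473)

pH = 3.33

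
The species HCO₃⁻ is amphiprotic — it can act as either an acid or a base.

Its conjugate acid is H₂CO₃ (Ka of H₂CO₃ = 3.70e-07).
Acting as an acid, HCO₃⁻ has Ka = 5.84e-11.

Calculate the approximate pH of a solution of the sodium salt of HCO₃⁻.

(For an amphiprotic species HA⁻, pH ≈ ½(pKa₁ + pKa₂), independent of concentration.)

pKa₁ = -log(3.70e-07) = 6.43; pKa₂ = -log(5.84e-11) = 10.23. For an amphiprotic species, pH ≈ ½(pKa₁ + pKa₂) = ½(6.43 + 10.23) = 8.33.

pH = 8.33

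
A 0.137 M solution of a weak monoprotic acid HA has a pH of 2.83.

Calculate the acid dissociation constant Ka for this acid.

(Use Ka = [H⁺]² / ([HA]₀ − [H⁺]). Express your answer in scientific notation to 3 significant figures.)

[H⁺] = 10^(−pH) = 10^(−2.83) = 1.479e-03 M. For HA ⇌ H⁺ + A⁻, Ka = [H⁺][A⁻]/[HA] = [H⁺]² / ([HA]₀ − [H⁺]) = (1.479e-03)² / (0.137 − 1.479e-03) = 1.61e-05.

K_a = 1.61e-05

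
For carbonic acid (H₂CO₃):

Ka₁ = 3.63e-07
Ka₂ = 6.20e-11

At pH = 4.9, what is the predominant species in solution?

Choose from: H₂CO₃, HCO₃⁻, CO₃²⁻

pKa₁ = 6.44, pKa₂ = 10.21. For a polyprotic acid the predominant species crosses at each pKa: below pKa_n the protonated form dominates, above it the deprotonated form does. At pH = 4.9, the predominant species is H₂CO₃.

H₂CO₃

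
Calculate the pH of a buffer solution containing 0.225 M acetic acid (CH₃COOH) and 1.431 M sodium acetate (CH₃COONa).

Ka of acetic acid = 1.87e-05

pKa = -log(1.87e-05) = 4.73. pH = pKa + log([A⁻]/[HA]) = 4.73 + log(1.431/0.225)

pH = 5.53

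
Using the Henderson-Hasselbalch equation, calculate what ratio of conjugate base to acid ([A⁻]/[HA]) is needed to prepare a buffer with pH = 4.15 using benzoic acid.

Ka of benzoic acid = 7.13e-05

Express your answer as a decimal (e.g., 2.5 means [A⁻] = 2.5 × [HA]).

pKa = -log(7.13e-05) = 4.1469. pH = pKa + log([A⁻]/[HA]), so log([A⁻]/[HA]) = pH − pKa = 4.15 − 4.1469 = 0.0031. [A⁻]/[HA] = 10^(0.0031) = 1.01

[A⁻]/[HA] = 1.01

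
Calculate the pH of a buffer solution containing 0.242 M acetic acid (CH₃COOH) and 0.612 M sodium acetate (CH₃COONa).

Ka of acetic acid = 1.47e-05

pKa = -log(1.47e-05) = 4.83. pH = pKa + log([A⁻]/[HA]) = 4.83 + log(0.612/0.242)

pH = 5.24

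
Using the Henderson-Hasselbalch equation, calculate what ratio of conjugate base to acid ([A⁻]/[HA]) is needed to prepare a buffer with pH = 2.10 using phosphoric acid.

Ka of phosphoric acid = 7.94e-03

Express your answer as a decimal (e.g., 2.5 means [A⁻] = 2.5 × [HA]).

pKa = -log(7.94e-03) = 2.1002. pH = pKa + log([A⁻]/[HA]), so log([A⁻]/[HA]) = pH − pKa = 2.10 − 2.1002 = -0.0002. [A⁻]/[HA] = 10^(-0.0002) = 1.00

[A⁻]/[HA] = 1.00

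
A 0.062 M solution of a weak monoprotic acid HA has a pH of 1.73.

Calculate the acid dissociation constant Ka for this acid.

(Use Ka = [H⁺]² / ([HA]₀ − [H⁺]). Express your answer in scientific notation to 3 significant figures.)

[H⁺] = 10^(−pH) = 10^(−1.73) = 1.862e-02 M. For HA ⇌ H⁺ + A⁻, Ka = [H⁺][A⁻]/[HA] = [H⁺]² / ([HA]₀ − [H⁺]) = (1.862e-02)² / (0.062 − 1.862e-02) = 7.99e-03.

K_a = 7.99e-03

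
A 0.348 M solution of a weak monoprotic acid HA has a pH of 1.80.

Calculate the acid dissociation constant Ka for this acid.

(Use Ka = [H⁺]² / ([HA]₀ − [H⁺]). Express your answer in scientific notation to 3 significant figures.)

[H⁺] = 10^(−pH) = 10^(−1.80) = 1.585e-02 M. For HA ⇌ H⁺ + A⁻, Ka = [H⁺][A⁻]/[HA] = [H⁺]² / ([HA]₀ − [H⁺]) = (1.585e-02)² / (0.348 − 1.585e-02) = 7.56e-04.

K_a = 7.56e-04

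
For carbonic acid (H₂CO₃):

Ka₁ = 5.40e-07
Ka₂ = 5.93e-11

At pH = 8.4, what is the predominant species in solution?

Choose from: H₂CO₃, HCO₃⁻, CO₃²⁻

pKa₁ = 6.27, pKa₂ = 10.23. For a polyprotic acid the predominant species crosses at each pKa: below pKa_n the protonated form dominates, above it the deprotonated form does. At pH = 8.4, the predominant species is HCO₃⁻.

HCO₃⁻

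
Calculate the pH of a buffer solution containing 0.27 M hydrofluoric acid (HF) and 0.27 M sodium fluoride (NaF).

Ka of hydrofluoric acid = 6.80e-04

pKa = -log(6.80e-04) = 3.17. pH = pKa + log([A⁻]/[HA]) = 3.17 + log(0.27/0.27)

pH = 3.17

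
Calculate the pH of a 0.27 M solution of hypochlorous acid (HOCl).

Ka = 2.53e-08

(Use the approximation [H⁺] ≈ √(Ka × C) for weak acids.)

[H⁺] = √(Ka × C) = √(2.53e-08 × 0.27) = 8.2650e-05. pH = -log(8.2650e-05)

pH = 4.08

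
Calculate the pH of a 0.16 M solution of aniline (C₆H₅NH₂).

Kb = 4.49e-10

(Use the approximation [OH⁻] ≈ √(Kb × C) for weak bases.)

[OH⁻] = √(Kb × C) = √(4.49e-10 × 0.16) = 8.4758e-06. pOH = 5.07, pH = 14 - pOH

pH = 8.93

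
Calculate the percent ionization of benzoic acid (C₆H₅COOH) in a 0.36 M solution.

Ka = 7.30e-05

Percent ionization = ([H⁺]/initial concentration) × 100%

Using Ka equilibrium: x² + Ka×x - Ka×C = 0. Solving: [H⁺] = 5.0900e-03. Percent = (5.0900e-03/0.36) × 100

Percent ionization = 1.41%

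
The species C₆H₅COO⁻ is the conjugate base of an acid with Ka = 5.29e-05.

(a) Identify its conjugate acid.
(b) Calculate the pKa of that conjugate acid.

(a) The conjugate acid is formed by adding one H⁺ to C₆H₅COO⁻, giving C₆H₅COOH. (b) pKa = -log(Ka) = -log(5.29e-05) = 4.28.

Conjugate acid: C₆H₅COOH; pK_a = 4.28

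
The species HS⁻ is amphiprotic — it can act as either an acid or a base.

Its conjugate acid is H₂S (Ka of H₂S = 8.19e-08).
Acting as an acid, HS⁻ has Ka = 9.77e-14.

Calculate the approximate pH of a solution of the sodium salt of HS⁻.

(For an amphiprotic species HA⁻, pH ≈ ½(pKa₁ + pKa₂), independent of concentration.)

pKa₁ = -log(8.19e-08) = 7.09; pKa₂ = -log(9.77e-14) = 13.01. For an amphiprotic species, pH ≈ ½(pKa₁ + pKa₂) = ½(7.09 + 13.01) = 10.05.

pH = 10.05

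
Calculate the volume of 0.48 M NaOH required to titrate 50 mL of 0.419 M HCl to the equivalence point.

At equivalence: moles acid = moles base. moles HCl = 0.419 × 50/1000 = 0.02095 mol. V_base = moles / 0.48 × 1000 = 43.6 mL.

V_{base} = 43.6 mL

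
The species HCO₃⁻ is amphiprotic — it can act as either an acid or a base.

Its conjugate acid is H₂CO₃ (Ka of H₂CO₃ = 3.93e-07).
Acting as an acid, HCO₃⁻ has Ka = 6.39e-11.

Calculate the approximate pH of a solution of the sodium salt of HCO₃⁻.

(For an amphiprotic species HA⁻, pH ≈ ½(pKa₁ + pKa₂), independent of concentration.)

pKa₁ = -log(3.93e-07) = 6.41; pKa₂ = -log(6.39e-11) = 10.19. For an amphiprotic species, pH ≈ ½(pKa₁ + pKa₂) = ½(6.41 + 10.19) = 8.30.

pH = 8.30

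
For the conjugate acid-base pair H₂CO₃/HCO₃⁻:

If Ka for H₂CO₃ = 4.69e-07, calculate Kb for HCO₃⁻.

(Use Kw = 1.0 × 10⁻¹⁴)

For a conjugate pair Ka × Kb = Kw, so Kb = Kw/Ka = 1.0 × 10⁻¹⁴ / 4.69e-07 = 2.13e-08.

K_b = 2.13e-08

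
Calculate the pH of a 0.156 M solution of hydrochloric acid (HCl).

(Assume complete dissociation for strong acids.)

[H⁺] = 0.156 M for strong acid. pH = -log[H⁺] = -log(0.156)

pH = 0.81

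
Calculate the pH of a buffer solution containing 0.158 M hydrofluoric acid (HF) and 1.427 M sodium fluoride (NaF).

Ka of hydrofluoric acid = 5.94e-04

pKa = -log(5.94e-04) = 3.23. pH = pKa + log([A⁻]/[HA]) = 3.23 + log(1.427/0.158)

pH = 4.18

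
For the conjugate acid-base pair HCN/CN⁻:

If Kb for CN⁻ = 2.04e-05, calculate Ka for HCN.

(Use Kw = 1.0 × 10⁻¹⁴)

For a conjugate pair Ka × Kb = Kw, so Ka = Kw/Kb = 1.0 × 10⁻¹⁴ / 2.04e-05 = 4.90e-10.

K_a = 4.90e-10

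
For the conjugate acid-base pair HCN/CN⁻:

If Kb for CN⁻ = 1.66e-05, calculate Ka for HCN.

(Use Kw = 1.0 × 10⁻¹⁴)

For a conjugate pair Ka × Kb = Kw, so Ka = Kw/Kb = 1.0 × 10⁻¹⁴ / 1.66e-05 = 6.02e-10.

K_a = 6.02e-10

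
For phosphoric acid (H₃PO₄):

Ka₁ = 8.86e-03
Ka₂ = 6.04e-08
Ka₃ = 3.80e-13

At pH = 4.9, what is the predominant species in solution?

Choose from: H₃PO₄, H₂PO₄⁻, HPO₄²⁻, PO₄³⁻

pKa₁ = 2.05, pKa₂ = 7.22, pKa₃ = 12.42. For a polyprotic acid the predominant species crosses at each pKa: below pKa_n the protonated form dominates, above it the deprotonated form does. At pH = 4.9, the predominant species is H₂PO₄⁻.

H₂PO₄⁻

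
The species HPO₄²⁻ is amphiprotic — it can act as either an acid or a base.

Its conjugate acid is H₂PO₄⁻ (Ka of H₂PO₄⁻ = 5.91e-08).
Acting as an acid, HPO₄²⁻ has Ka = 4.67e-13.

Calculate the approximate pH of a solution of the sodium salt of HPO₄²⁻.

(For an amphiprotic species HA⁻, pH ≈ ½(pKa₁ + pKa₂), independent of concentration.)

pKa₁ = -log(5.91e-08) = 7.23; pKa₂ = -log(4.67e-13) = 12.33. For an amphiprotic species, pH ≈ ½(pKa₁ + pKa₂) = ½(7.23 + 12.33) = 9.78.

pH = 9.78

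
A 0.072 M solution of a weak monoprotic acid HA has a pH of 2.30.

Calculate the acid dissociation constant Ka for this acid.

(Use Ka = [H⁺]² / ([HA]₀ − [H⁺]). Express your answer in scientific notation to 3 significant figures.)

[H⁺] = 10^(−pH) = 10^(−2.30) = 5.012e-03 M. For HA ⇌ H⁺ + A⁻, Ka = [H⁺][A⁻]/[HA] = [H⁺]² / ([HA]₀ − [H⁺]) = (5.012e-03)² / (0.072 − 5.012e-03) = 3.75e-04.

K_a = 3.75e-04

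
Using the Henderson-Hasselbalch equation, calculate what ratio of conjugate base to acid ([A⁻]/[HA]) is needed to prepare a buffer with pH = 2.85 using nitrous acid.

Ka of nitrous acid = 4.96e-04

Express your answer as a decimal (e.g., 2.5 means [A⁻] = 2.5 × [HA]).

pKa = -log(4.96e-04) = 3.3045. pH = pKa + log([A⁻]/[HA]), so log([A⁻]/[HA]) = pH − pKa = 2.85 − 3.3045 = -0.4545. [A⁻]/[HA] = 10^(-0.4545) = 0.351

[A⁻]/[HA] = 0.351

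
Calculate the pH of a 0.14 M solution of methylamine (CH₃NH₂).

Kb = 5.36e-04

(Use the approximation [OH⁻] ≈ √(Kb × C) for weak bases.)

[OH⁻] = √(Kb × C) = √(5.36e-04 × 0.14) = 8.6626e-03. pOH = 2.06, pH = 14 - pOH

pH = 11.94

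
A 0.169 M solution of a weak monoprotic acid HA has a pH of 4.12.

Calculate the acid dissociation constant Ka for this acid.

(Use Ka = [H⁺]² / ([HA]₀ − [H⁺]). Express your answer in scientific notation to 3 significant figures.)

[H⁺] = 10^(−pH) = 10^(−4.12) = 7.586e-05 M. For HA ⇌ H⁺ + A⁻, Ka = [H⁺][A⁻]/[HA] = [H⁺]² / ([HA]₀ − [H⁺]) = (7.586e-05)² / (0.169 − 7.586e-05) = 3.41e-08.

K_a = 3.41e-08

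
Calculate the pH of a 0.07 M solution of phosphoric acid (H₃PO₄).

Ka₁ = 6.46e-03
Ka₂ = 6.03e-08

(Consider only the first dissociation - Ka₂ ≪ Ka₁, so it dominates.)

First dissociation dominates. From Ka₁ = [H⁺][HA⁻]/[H₂A], x² + Ka₁·x − Ka₁·C = 0 with C = 0.07 M and Ka₁ = 6.46e-03. Solving: [H⁺] = (−Ka₁ + √(Ka₁² + 4·Ka₁·C)) / 2 = 1.8279e-02 M. pH = -log(1.8279e-02) = 1.74.

pH = 1.74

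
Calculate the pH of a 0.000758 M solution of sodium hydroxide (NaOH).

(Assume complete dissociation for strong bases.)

[OH⁻] = 0.000758 M for strong base. pOH = -log[OH⁻] = 3.12, pH = 14 - pOH

pH = 10.88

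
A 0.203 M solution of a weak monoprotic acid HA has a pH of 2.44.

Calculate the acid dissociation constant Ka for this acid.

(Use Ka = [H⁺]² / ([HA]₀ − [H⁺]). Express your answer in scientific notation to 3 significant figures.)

[H⁺] = 10^(−pH) = 10^(−2.44) = 3.631e-03 M. For HA ⇌ H⁺ + A⁻, Ka = [H⁺][A⁻]/[HA] = [H⁺]² / ([HA]₀ − [H⁺]) = (3.631e-03)² / (0.203 − 3.631e-03) = 6.61e-05.

K_a = 6.61e-05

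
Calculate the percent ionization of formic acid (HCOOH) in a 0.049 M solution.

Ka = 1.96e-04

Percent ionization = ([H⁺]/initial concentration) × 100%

Using Ka equilibrium: x² + Ka×x - Ka×C = 0. Solving: [H⁺] = 3.0026e-03. Percent = (3.0026e-03/0.049) × 100

Percent ionization = 6.13%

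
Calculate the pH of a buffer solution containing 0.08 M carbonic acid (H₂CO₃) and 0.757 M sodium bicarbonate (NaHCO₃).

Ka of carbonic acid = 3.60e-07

pKa = -log(3.60e-07) = 6.44. pH = pKa + log([A⁻]/[HA]) = 6.44 + log(0.757/0.08)

pH = 7.42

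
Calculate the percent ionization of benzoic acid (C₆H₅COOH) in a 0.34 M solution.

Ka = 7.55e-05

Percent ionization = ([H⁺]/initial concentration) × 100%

Using Ka equilibrium: x² + Ka×x - Ka×C = 0. Solving: [H⁺] = 5.0289e-03. Percent = (5.0289e-03/0.34) × 100

Percent ionization = 1.48%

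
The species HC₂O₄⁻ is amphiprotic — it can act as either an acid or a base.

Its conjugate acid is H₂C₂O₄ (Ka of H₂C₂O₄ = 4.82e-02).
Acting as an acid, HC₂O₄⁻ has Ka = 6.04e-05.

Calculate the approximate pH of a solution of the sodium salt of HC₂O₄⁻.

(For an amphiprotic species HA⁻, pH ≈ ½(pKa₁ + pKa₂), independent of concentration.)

pKa₁ = -log(4.82e-02) = 1.32; pKa₂ = -log(6.04e-05) = 4.22. For an amphiprotic species, pH ≈ ½(pKa₁ + pKa₂) = ½(1.32 + 4.22) = 2.77.

pH = 2.77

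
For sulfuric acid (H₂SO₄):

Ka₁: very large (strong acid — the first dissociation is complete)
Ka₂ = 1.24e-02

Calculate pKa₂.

pKa₂ = -log(Ka₂) = -log(1.24e-02) = 1.91.

pK_{a2} = 1.91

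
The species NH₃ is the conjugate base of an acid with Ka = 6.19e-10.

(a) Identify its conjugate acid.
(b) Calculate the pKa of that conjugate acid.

(a) The conjugate acid is formed by adding one H⁺ to NH₃, giving NH₄⁺. (b) pKa = -log(Ka) = -log(6.19e-10) = 9.21.

Conjugate acid: NH₄⁺; pK_a = 9.21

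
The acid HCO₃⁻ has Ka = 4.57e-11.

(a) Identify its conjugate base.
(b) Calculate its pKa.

(a) The conjugate base is formed by removing one H⁺ from HCO₃⁻, giving CO₃²⁻. (b) pKa = -log(Ka) = -log(4.57e-11) = 10.34.

Conjugate base: CO₃²⁻; pK_a = 10.34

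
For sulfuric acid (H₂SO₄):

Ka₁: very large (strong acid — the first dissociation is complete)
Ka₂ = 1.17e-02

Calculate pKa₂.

pKa₂ = -log(Ka₂) = -log(1.17e-02) = 1.93.

pK_{a2} = 1.93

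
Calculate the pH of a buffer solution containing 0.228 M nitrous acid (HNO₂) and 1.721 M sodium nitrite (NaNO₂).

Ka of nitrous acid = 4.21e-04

pKa = -log(4.21e-04) = 3.38. pH = pKa + log([A⁻]/[HA]) = 3.38 + log(1.721/0.228)

pH = 4.25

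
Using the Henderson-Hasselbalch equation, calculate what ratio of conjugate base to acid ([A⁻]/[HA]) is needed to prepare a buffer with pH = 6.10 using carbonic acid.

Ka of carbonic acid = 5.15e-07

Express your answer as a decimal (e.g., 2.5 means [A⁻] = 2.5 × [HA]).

pKa = -log(5.15e-07) = 6.2882. pH = pKa + log([A⁻]/[HA]), so log([A⁻]/[HA]) = pH − pKa = 6.10 − 6.2882 = -0.1882. [A⁻]/[HA] = 10^(-0.1882) = 0.648

[A⁻]/[HA] = 0.648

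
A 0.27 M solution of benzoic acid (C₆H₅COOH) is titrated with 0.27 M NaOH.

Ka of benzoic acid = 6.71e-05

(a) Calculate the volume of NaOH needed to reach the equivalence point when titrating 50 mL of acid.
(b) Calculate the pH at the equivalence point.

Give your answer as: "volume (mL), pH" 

moles acid = 0.27 × 50/1000 = 0.0135 mol; V_base = moles/0.27 × 1000 = 50.0 mL. At equivalence only the conjugate base is present: [A⁻] = 0.0135/0.100 = 1.3500e-01 M. Kb = Kw/Ka = 1.49e-10; [OH⁻] = √(Kb × [A⁻]) = 4.4854e-06; pOH = 5.35; pH = 14 - pOH = 8.65.

V = 50.0 mL, pH = 8.65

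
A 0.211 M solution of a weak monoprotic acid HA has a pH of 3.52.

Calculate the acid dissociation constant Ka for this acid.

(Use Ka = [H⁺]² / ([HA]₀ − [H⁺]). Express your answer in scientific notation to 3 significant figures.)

[H⁺] = 10^(−pH) = 10^(−3.52) = 3.020e-04 M. For HA ⇌ H⁺ + A⁻, Ka = [H⁺][A⁻]/[HA] = [H⁺]² / ([HA]₀ − [H⁺]) = (3.020e-04)² / (0.211 − 3.020e-04) = 4.33e-07.

K_a = 4.33e-07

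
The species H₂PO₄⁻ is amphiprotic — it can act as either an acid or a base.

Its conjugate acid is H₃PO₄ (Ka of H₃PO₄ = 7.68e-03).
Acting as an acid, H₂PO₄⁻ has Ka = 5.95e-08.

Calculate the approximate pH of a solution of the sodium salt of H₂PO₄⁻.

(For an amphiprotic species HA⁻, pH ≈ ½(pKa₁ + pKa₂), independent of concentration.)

pKa₁ = -log(7.68e-03) = 2.11; pKa₂ = -log(5.95e-08) = 7.23. For an amphiprotic species, pH ≈ ½(pKa₁ + pKa₂) = ½(2.11 + 7.23) = 4.67.

pH = 4.67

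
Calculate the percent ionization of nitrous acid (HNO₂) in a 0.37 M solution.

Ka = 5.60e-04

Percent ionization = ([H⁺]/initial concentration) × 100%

Using Ka equilibrium: x² + Ka×x - Ka×C = 0. Solving: [H⁺] = 1.4117e-02. Percent = (1.4117e-02/0.37) × 100

Percent ionization = 3.82%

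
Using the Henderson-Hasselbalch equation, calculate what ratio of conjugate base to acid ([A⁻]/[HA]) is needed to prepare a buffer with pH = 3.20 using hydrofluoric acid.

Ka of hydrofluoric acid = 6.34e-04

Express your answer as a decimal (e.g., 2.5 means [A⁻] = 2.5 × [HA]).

pKa = -log(6.34e-04) = 3.1979. pH = pKa + log([A⁻]/[HA]), so log([A⁻]/[HA]) = pH − pKa = 3.20 − 3.1979 = 0.0021. [A⁻]/[HA] = 10^(0.0021) = 1.00

[A⁻]/[HA] = 1.00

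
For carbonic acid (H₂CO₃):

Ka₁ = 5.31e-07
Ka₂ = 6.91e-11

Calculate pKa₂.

pKa₂ = -log(Ka₂) = -log(6.91e-11) = 10.16.

pK_{a2} = 10.16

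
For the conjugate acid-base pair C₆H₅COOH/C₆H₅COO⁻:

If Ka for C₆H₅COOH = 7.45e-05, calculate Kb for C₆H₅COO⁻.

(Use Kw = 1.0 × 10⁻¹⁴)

For a conjugate pair Ka × Kb = Kw, so Kb = Kw/Ka = 1.0 × 10⁻¹⁴ / 7.45e-05 = 1.34e-10.

K_b = 1.34e-10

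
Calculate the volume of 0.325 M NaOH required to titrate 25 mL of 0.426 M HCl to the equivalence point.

At equivalence: moles acid = moles base. moles HCl = 0.426 × 25/1000 = 0.01065 mol. V_base = moles / 0.325 × 1000 = 32.8 mL.

V_{base} = 32.8 mL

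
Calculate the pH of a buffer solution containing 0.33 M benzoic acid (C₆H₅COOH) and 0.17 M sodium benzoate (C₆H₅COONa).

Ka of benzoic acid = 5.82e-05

pKa = -log(5.82e-05) = 4.24. pH = pKa + log([A⁻]/[HA]) = 4.24 + log(0.17/0.33)

pH = 3.95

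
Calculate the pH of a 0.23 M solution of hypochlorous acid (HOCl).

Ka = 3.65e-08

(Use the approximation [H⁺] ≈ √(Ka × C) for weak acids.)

[H⁺] = √(Ka × C) = √(3.65e-08 × 0.23) = 9.1624e-05. pH = -log(9.1624e-05)

pH = 4.04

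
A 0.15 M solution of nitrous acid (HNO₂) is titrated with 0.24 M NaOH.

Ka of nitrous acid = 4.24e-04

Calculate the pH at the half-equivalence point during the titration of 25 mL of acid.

At half-equivalence [HA] = [A⁻], so Henderson-Hasselbalch gives pH = pKa = -log(4.24e-04) = 3.37.

pH = pKa = 3.37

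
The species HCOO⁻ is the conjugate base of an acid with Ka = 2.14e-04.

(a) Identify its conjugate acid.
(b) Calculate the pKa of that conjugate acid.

(a) The conjugate acid is formed by adding one H⁺ to HCOO⁻, giving HCOOH. (b) pKa = -log(Ka) = -log(2.14e-04) = 3.67.

Conjugate acid: HCOOH; pK_a = 3.67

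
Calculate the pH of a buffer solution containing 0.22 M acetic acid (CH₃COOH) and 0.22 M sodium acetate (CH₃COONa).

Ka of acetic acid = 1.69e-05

pKa = -log(1.69e-05) = 4.77. pH = pKa + log([A⁻]/[HA]) = 4.77 + log(0.22/0.22)

pH = 4.77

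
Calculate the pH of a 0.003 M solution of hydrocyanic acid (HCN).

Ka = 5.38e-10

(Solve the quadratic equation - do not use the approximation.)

x² + Ka×x - Ka×C = 0. Using quadratic formula: [H⁺] = 1.2702e-06

pH = 5.90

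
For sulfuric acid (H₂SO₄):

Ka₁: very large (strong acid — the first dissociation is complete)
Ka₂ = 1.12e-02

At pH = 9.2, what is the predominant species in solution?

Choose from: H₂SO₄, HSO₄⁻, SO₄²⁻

The first dissociation is complete, so H₂SO₄ itself is never the predominant species in water; pKa₂ = -log(1.12e-02) = 1.95. For a polyprotic acid the predominant species crosses at each pKa: below pKa_n the protonated form dominates, above it the deprotonated form does. At pH = 9.2, the predominant species is SO₄²⁻.

SO₄²⁻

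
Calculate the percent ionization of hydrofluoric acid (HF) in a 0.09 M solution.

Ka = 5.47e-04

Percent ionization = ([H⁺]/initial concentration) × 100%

Using Ka equilibrium: x² + Ka×x - Ka×C = 0. Solving: [H⁺] = 6.7482e-03. Percent = (6.7482e-03/0.09) × 100

Percent ionization = 7.5%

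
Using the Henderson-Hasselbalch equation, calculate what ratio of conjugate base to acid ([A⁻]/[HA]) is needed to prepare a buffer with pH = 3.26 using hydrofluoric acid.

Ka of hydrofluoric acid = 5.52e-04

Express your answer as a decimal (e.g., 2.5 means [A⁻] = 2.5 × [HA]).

pKa = -log(5.52e-04) = 3.2581. pH = pKa + log([A⁻]/[HA]), so log([A⁻]/[HA]) = pH − pKa = 3.26 − 3.2581 = 0.0019. [A⁻]/[HA] = 10^(0.0019) = 1.00

[A⁻]/[HA] = 1.00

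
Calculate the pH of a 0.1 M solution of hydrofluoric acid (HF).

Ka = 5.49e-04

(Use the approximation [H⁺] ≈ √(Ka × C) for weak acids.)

[H⁺] = √(Ka × C) = √(5.49e-04 × 0.1) = 7.4095e-03. pH = -log(7.4095e-03)

pH = 2.13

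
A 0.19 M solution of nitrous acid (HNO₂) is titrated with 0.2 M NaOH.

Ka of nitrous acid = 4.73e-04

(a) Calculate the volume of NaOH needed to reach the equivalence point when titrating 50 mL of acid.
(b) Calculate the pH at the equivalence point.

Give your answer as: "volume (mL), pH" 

moles acid = 0.19 × 50/1000 = 0.0095 mol; V_base = moles/0.2 × 1000 = 47.5 mL. At equivalence only the conjugate base is present: [A⁻] = 0.0095/0.098 = 9.7436e-02 M. Kb = Kw/Ka = 2.11e-11; [OH⁻] = √(Kb × [A⁻]) = 1.4353e-06; pOH = 5.84; pH = 14 - pOH = 8.16.

V = 47.5 mL, pH = 8.16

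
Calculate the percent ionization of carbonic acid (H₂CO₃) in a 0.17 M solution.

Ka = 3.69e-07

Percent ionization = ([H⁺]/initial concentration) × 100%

Using Ka equilibrium: x² + Ka×x - Ka×C = 0. Solving: [H⁺] = 2.5028e-04. Percent = (2.5028e-04/0.17) × 100

Percent ionization = 0.147%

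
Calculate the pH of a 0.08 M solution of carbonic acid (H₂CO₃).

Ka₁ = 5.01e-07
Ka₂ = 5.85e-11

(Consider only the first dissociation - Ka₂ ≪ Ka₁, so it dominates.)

First dissociation dominates. From Ka₁ = [H⁺][HA⁻]/[H₂A], x² + Ka₁·x − Ka₁·C = 0 with C = 0.08 M and Ka₁ = 5.01e-07. Solving: [H⁺] = (−Ka₁ + √(Ka₁² + 4·Ka₁·C)) / 2 = 1.9995e-04 M. pH = -log(1.9995e-04) = 3.70.

pH = 3.70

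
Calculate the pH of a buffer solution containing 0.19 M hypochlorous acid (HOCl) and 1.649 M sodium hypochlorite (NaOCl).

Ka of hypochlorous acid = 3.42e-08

pKa = -log(3.42e-08) = 7.47. pH = pKa + log([A⁻]/[HA]) = 7.47 + log(1.649/0.19)

pH = 8.40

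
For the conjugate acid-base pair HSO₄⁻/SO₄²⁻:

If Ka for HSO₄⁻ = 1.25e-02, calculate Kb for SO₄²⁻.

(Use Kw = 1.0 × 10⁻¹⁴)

For a conjugate pair Ka × Kb = Kw, so Kb = Kw/Ka = 1.0 × 10⁻¹⁴ / 1.25e-02 = 8.00e-13.

K_b = 8.00e-13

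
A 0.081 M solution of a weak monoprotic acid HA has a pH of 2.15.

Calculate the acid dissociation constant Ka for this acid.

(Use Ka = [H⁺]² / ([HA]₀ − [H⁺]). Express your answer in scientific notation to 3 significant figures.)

[H⁺] = 10^(−pH) = 10^(−2.15) = 7.079e-03 M. For HA ⇌ H⁺ + A⁻, Ka = [H⁺][A⁻]/[HA] = [H⁺]² / ([HA]₀ − [H⁺]) = (7.079e-03)² / (0.081 − 7.079e-03) = 6.78e-04.

K_a = 6.78e-04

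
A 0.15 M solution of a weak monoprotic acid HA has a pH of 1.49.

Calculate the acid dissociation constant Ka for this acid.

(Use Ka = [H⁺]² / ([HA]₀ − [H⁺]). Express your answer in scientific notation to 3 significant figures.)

[H⁺] = 10^(−pH) = 10^(−1.49) = 3.236e-02 M. For HA ⇌ H⁺ + A⁻, Ka = [H⁺][A⁻]/[HA] = [H⁺]² / ([HA]₀ − [H⁺]) = (3.236e-02)² / (0.15 − 3.236e-02) = 8.90e-03.

K_a = 8.90e-03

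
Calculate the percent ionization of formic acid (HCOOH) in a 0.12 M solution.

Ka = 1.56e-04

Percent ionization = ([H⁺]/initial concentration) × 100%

Using Ka equilibrium: x² + Ka×x - Ka×C = 0. Solving: [H⁺] = 4.2494e-03. Percent = (4.2494e-03/0.12) × 100

Percent ionization = 3.54%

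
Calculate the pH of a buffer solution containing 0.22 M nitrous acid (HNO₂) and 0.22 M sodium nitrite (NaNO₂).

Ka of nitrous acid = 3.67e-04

pKa = -log(3.67e-04) = 3.44. pH = pKa + log([A⁻]/[HA]) = 3.44 + log(0.22/0.22)

pH = 3.44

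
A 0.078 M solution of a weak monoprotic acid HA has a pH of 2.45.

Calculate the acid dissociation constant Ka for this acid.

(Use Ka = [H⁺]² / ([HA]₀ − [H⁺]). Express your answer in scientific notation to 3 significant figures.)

[H⁺] = 10^(−pH) = 10^(−2.45) = 3.548e-03 M. For HA ⇌ H⁺ + A⁻, Ka = [H⁺][A⁻]/[HA] = [H⁺]² / ([HA]₀ − [H⁺]) = (3.548e-03)² / (0.078 − 3.548e-03) = 1.69e-04.

K_a = 1.69e-04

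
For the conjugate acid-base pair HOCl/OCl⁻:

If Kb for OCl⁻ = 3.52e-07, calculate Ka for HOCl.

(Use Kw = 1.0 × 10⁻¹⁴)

For a conjugate pair Ka × Kb = Kw, so Ka = Kw/Kb = 1.0 × 10⁻¹⁴ / 3.52e-07 = 2.84e-08.

K_a = 2.84e-08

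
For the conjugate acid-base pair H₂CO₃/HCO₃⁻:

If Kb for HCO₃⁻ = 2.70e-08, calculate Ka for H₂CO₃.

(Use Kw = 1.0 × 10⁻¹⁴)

For a conjugate pair Ka × Kb = Kw, so Ka = Kw/Kb = 1.0 × 10⁻¹⁴ / 2.70e-08 = 3.70e-07.

K_a = 3.70e-07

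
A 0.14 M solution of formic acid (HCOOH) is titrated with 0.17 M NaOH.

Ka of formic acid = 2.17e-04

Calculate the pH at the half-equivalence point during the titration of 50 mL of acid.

At half-equivalence [HA] = [A⁻], so Henderson-Hasselbalch gives pH = pKa = -log(2.17e-04) = 3.66.

pH = pKa = 3.66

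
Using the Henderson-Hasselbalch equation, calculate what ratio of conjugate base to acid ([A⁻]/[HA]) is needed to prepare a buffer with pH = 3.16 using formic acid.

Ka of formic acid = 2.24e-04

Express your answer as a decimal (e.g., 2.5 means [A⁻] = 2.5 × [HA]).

pKa = -log(2.24e-04) = 3.6498. pH = pKa + log([A⁻]/[HA]), so log([A⁻]/[HA]) = pH − pKa = 3.16 − 3.6498 = -0.4898. [A⁻]/[HA] = 10^(-0.4898) = 0.324

[A⁻]/[HA] = 0.324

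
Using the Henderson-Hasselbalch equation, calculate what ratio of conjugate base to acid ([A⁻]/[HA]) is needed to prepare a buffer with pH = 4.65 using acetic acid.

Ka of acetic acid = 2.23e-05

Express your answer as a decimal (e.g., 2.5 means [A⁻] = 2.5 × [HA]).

pKa = -log(2.23e-05) = 4.6517. pH = pKa + log([A⁻]/[HA]), so log([A⁻]/[HA]) = pH − pKa = 4.65 − 4.6517 = -0.0017. [A⁻]/[HA] = 10^(-0.0017) = 0.996

[A⁻]/[HA] = 0.996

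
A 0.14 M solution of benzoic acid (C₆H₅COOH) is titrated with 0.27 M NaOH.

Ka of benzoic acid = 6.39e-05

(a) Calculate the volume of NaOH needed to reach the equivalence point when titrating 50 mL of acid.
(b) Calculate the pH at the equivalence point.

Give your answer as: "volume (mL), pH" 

moles acid = 0.14 × 50/1000 = 0.007 mol; V_base = moles/0.27 × 1000 = 25.9 mL. At equivalence only the conjugate base is present: [A⁻] = 0.007/0.076 = 9.2195e-02 M. Kb = Kw/Ka = 1.56e-10; [OH⁻] = √(Kb × [A⁻]) = 3.7984e-06; pOH = 5.42; pH = 14 - pOH = 8.58.

V = 25.9 mL, pH = 8.58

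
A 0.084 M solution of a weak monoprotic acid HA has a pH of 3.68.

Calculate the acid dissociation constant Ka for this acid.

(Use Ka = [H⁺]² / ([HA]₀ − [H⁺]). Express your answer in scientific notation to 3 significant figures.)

[H⁺] = 10^(−pH) = 10^(−3.68) = 2.089e-04 M. For HA ⇌ H⁺ + A⁻, Ka = [H⁺][A⁻]/[HA] = [H⁺]² / ([HA]₀ − [H⁺]) = (2.089e-04)² / (0.084 − 2.089e-04) = 5.21e-07.

K_a = 5.21e-07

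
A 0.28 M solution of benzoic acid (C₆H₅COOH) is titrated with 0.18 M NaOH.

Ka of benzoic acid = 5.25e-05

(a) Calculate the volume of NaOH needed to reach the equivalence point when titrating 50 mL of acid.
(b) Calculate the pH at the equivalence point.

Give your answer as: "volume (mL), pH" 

moles acid = 0.28 × 50/1000 = 0.014 mol; V_base = moles/0.18 × 1000 = 77.8 mL. At equivalence only the conjugate base is present: [A⁻] = 0.014/0.128 = 1.0957e-01 M. Kb = Kw/Ka = 1.90e-10; [OH⁻] = √(Kb × [A⁻]) = 4.5683e-06; pOH = 5.34; pH = 14 - pOH = 8.66.

V = 77.8 mL, pH = 8.66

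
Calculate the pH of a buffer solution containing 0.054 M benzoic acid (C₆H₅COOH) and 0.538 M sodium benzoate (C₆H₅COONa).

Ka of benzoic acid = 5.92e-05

pKa = -log(5.92e-05) = 4.23. pH = pKa + log([A⁻]/[HA]) = 4.23 + log(0.538/0.054)

pH = 5.23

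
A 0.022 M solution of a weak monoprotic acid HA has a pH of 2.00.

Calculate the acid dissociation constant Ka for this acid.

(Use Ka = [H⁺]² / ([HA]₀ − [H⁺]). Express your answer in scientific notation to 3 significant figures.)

[H⁺] = 10^(−pH) = 10^(−2.00) = 1.000e-02 M. For HA ⇌ H⁺ + A⁻, Ka = [H⁺][A⁻]/[HA] = [H⁺]² / ([HA]₀ − [H⁺]) = (1.000e-02)² / (0.022 − 1.000e-02) = 8.33e-03.

K_a = 8.33e-03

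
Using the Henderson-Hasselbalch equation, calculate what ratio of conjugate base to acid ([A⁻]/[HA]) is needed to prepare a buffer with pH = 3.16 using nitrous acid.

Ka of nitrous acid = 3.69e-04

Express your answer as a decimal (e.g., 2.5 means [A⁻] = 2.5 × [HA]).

pKa = -log(3.69e-04) = 3.4330. pH = pKa + log([A⁻]/[HA]), so log([A⁻]/[HA]) = pH − pKa = 3.16 − 3.4330 = -0.2730. [A⁻]/[HA] = 10^(-0.2730) = 0.533

[A⁻]/[HA] = 0.533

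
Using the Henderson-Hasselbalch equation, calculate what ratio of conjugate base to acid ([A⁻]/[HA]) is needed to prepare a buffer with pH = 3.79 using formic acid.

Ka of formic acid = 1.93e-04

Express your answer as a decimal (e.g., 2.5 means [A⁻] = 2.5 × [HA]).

pKa = -log(1.93e-04) = 3.7144. pH = pKa + log([A⁻]/[HA]), so log([A⁻]/[HA]) = pH − pKa = 3.79 − 3.7144 = 0.0756. [A⁻]/[HA] = 10^(0.0756) = 1.19

[A⁻]/[HA] = 1.19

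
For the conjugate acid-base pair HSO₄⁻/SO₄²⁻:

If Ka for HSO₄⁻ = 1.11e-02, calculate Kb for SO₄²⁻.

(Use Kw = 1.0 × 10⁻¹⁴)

For a conjugate pair Ka × Kb = Kw, so Kb = Kw/Ka = 1.0 × 10⁻¹⁴ / 1.11e-02 = 9.01e-13.

K_b = 9.01e-13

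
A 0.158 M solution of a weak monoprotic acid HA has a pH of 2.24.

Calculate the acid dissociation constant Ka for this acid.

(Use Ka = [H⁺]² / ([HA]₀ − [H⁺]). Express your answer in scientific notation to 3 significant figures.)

[H⁺] = 10^(−pH) = 10^(−2.24) = 5.754e-03 M. For HA ⇌ H⁺ + A⁻, Ka = [H⁺][A⁻]/[HA] = [H⁺]² / ([HA]₀ − [H⁺]) = (5.754e-03)² / (0.158 − 5.754e-03) = 2.17e-04.

K_a = 2.17e-04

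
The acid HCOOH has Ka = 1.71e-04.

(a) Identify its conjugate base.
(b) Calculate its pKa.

(a) The conjugate base is formed by removing one H⁺ from HCOOH, giving HCOO⁻. (b) pKa = -log(Ka) = -log(1.71e-04) = 3.77.

Conjugate base: HCOO⁻; pK_a = 3.77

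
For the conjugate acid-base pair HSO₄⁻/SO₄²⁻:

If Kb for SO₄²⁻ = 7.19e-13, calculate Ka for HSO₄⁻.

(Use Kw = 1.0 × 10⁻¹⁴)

For a conjugate pair Ka × Kb = Kw, so Ka = Kw/Kb = 1.0 × 10⁻¹⁴ / 7.19e-13 = 1.39e-02.

K_a = 1.39e-02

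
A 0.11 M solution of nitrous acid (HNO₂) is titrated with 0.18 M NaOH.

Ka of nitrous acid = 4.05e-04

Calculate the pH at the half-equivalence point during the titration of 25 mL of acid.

At half-equivalence [HA] = [A⁻], so Henderson-Hasselbalch gives pH = pKa = -log(4.05e-04) = 3.39.

pH = pKa = 3.39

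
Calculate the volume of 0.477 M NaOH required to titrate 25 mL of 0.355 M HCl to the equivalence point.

At equivalence: moles acid = moles base. moles HCl = 0.355 × 25/1000 = 0.008875 mol. V_base = moles / 0.477 × 1000 = 18.6 mL.

V_{base} = 18.6 mL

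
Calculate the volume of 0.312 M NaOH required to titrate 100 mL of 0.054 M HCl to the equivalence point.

At equivalence: moles acid = moles base. moles HCl = 0.054 × 100/1000 = 0.0054 mol. V_base = moles / 0.312 × 1000 = 17.3 mL.

V_{base} = 17.3 mL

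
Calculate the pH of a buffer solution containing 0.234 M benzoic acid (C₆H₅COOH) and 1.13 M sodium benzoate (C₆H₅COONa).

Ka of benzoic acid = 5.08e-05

pKa = -log(5.08e-05) = 4.29. pH = pKa + log([A⁻]/[HA]) = 4.29 + log(1.13/0.234)

pH = 4.98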